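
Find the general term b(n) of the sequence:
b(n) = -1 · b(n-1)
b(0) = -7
Pure geometric recurrence with ratio -1.
By induction b(n) = b(0) · (-1)^n = - 7 \left(-1\right)^{n}.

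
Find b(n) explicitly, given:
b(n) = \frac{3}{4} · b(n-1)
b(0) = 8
Pure geometric recurrence with ratio \frac{3}{4}.
By induction b(n) = b(0) · (\frac{3}{4})^n = 8 \left(\frac{3}{4}\right)^{n}.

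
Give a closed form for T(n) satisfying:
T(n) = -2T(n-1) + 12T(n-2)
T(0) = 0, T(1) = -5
Characteristic equation: x² + 2x - 12 = 0.
Discriminant Δ = (-2)² + 4·(12) = 52.
Roots r₁,₂ = (-2 ± √52)/2, so r₁ = -1 + \sqrt{13}, r₂ = - \sqrt{13} - 1.
General solution: T(n) = A·r₁^n + B·r₂^n.
From the initial conditions, A + B = 0 and r₁A + r₂B = -5.
Since r₁ - r₂ = √52: A = (-5 - (0)r₂)/√52 = - \frac{5 \sqrt{13}}{26}, and B = 0 - A = \frac{5 \sqrt{13}}{26}.
So T(n) = \left(- \frac{5 \sqrt{13}}{26}\right)\left(-1 + \sqrt{13}\right)^n + \left(\frac{5 \sqrt{13}}{26}\right)\left(- \sqrt{13} - 1\right)^n.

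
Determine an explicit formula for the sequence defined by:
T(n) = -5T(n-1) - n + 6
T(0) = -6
First-order linear with linear forcing.
Homogeneous solution: T_h(n) = A·(-5)^n.
Try particular T_p(n) = pn + q. Substituting:
  pn + q = -5(p(n-1) + q) - n + 6.
Matching the n-coefficient: p = -5p - 1 ⇒ p = - \frac{1}{6}.
Matching constants: q = 5p - 5q + 6 ⇒ q = \frac{31}{36}.
General: T(n) = A·(-5)^n - \frac{n}{6} + \frac{31}{36}.
Apply T(0) = -6: A + \frac{31}{36} = -6 ⇒ A = - \frac{247}{36}.
So T(n) = - \frac{247 \left(-5\right)^{n}}{36} - \frac{n}{6} + \frac{31}{36}.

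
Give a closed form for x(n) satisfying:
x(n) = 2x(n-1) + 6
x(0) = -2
First-order linear non-homogeneous.
Homogeneous solution: x_h(n) = A·(2)^n.
Try constant particular solution x_p = K: K = 2K + 6 ⇒ K = -6.
General: x(n) = A·(2)^n - 6.
Apply x(0) = -2: A - 6 = -2 ⇒ A = 4.
So x(n) = 4 \cdot 2^{n} - 6.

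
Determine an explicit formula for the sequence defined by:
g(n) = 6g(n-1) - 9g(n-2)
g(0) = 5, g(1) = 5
Characteristic equation: x² - 6x + 9 = 0, which is (x - (3))².
Repeated root r = 3.
General solution: g(n) = (A + Bn)·(3)^n.
From g(0) = 5: A = 5.
From g(1) = 5: (A + B)·(3) = 5 ⇒ B = - \frac{10}{3}.
So g(n) = \left(5 - \frac{10 n}{3}\right) \cdot (3)^n.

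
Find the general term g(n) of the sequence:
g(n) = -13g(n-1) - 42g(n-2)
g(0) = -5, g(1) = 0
Characteristic equation: x² + 13x + 42 = 0, which factors as (x - (-6))(x - (-7)) = 0.
Roots r₁ = -6, r₂ = -7 (distinct).
General solution: g(n) = A·(-6)^n + B·(-7)^n.
From g(0) = -5: A + B = -5.
From g(1) = 0: -6A - 7B = 0.
Solving: A = -35, B = 30.
So g(n) = - 35 \left(-6\right)^{n} + 30 \left(-7\right)^{n}.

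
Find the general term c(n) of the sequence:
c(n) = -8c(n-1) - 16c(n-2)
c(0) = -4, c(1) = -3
Characteristic equation: x² + 8x + 16 = 0, which is (x - (-4))².
Repeated root r = -4.
General solution: c(n) = (A + Bn)·(-4)^n.
From c(0) = -4: A = -4.
From c(1) = -3: (A + B)·(-4) = -3 ⇒ B = \frac{19}{4}.
So c(n) = \left(\frac{19 n}{4} - 4\right) \cdot (-4)^n.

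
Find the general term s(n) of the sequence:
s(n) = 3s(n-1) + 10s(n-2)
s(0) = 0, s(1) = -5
Characteristic equation: x² - 3x - 10 = 0, which factors as (x - (-2))(x - (5)) = 0.
Roots r₁ = -2, r₂ = 5 (distinct).
General solution: s(n) = A·(-2)^n + B·(5)^n.
From s(0) = 0: A + B = 0.
From s(1) = -5: -2A + 5B = -5.
Solving: A = \frac{5}{7}, B = - \frac{5}{7}.
So s(n) = \frac{5 \left(-2\right)^{n}}{7} - \frac{5 \cdot 5^{n}}{7}.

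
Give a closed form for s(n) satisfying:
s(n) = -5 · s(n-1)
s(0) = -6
Pure geometric recurrence with ratio -5.
By induction s(n) = s(0) · (-5)^n = - 6 \left(-5\right)^{n}.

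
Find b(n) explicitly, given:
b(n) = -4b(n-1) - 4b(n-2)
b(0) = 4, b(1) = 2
Characteristic equation: x² + 4x + 4 = 0, which is (x - (-2))².
Repeated root r = -2.
General solution: b(n) = (A + Bn)·(-2)^n.
From b(0) = 4: A = 4.
From b(1) = 2: (A + B)·(-2) = 2 ⇒ B = -5.
So b(n) = \left(4 - 5 n\right) \cdot (-2)^n.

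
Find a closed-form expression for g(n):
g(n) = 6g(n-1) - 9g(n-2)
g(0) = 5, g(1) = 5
Characteristic equation: x² - 6x + 9 = 0, which is (x - (3))².
Repeated root r = 3.
General solution: g(n) = (A + Bn)·(3)^n.
From g(0) = 5: A = 5.
From g(1) = 5: (A + B)·(3) = 5 ⇒ B = - \frac{10}{3}.
So g(n) = \left(5 - \frac{10 n}{3}\right) \cdot (3)^n.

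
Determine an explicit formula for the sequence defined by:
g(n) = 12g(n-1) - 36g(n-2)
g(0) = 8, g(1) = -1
Characteristic equation: x² - 12x + 36 = 0, which is (x - (6))².
Repeated root r = 6.
General solution: g(n) = (A + Bn)·(6)^n.
From g(0) = 8: A = 8.
From g(1) = -1: (A + B)·(6) = -1 ⇒ B = - \frac{49}{6}.
So g(n) = \left(8 - \frac{49 n}{6}\right) \cdot (6)^n.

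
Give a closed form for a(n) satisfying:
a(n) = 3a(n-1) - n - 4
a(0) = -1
First-order linear with linear forcing.
Homogeneous solution: a_h(n) = A·(3)^n.
Try particular a_p(n) = pn + q. Substituting:
  pn + q = 3(p(n-1) + q) - n - 4.
Matching the n-coefficient: p = 3p - 1 ⇒ p = \frac{1}{2}.
Matching constants: q = -3p + 3q - 4 ⇒ q = \frac{11}{4}.
General: a(n) = A·(3)^n + \frac{n}{2} + \frac{11}{4}.
Apply a(0) = -1: A + \frac{11}{4} = -1 ⇒ A = - \frac{15}{4}.
So a(n) = - \frac{15 \cdot 3^{n}}{4} + \frac{n}{2} + \frac{11}{4}.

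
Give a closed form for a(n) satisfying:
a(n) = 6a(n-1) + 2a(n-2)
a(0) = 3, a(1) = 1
Characteristic equation: x² - 6x - 2 = 0.
Discriminant Δ = (6)² + 4·(2) = 44.
Roots r₁,₂ = (6 ± √44)/2, so r₁ = 3 + \sqrt{11}, r₂ = 3 - \sqrt{11}.
General solution: a(n) = A·r₁^n + B·r₂^n.
From the initial conditions, A + B = 3 and r₁A + r₂B = 1.
Since r₁ - r₂ = √44: A = (1 - (3)r₂)/√44 = \frac{3}{2} - \frac{4 \sqrt{11}}{11}, and B = 3 - A = \frac{4 \sqrt{11}}{11} + \frac{3}{2}.
So a(n) = \left(\frac{3}{2} - \frac{4 \sqrt{11}}{11}\right)\left(3 + \sqrt{11}\right)^n + \left(\frac{4 \sqrt{11}}{11} + \frac{3}{2}\right)\left(3 - \sqrt{11}\right)^n.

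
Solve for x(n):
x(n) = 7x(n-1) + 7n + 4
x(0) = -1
First-order linear with linear forcing.
Homogeneous solution: x_h(n) = A·(7)^n.
Try particular x_p(n) = pn + q. Substituting:
  pn + q = 7(p(n-1) + q) + 7n + 4.
Matching the n-coefficient: p = 7p + 7 ⇒ p = - \frac{7}{6}.
Matching constants: q = -7p + 7q + 4 ⇒ q = - \frac{73}{36}.
General: x(n) = A·(7)^n - \frac{7 n}{6} - \frac{73}{36}.
Apply x(0) = -1: A - \frac{73}{36} = -1 ⇒ A = \frac{37}{36}.
So x(n) = \frac{37 \cdot 7^{n}}{36} - \frac{7 n}{6} - \frac{73}{36}.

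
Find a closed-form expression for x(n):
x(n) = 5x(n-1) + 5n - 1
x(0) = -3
First-order linear with linear forcing.
Homogeneous solution: x_h(n) = A·(5)^n.
Try particular x_p(n) = pn + q. Substituting:
  pn + q = 5(p(n-1) + q) + 5n - 1.
Matching the n-coefficient: p = 5p + 5 ⇒ p = - \frac{5}{4}.
Matching constants: q = -5p + 5q - 1 ⇒ q = - \frac{21}{16}.
General: x(n) = A·(5)^n - \frac{5 n}{4} - \frac{21}{16}.
Apply x(0) = -3: A - \frac{21}{16} = -3 ⇒ A = - \frac{27}{16}.
So x(n) = - \frac{27 \cdot 5^{n}}{16} - \frac{5 n}{4} - \frac{21}{16}.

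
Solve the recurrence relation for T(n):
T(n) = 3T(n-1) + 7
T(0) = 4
First-order linear non-homogeneous.
Homogeneous solution: T_h(n) = A·(3)^n.
Try constant particular solution T_p = K: K = 3K + 7 ⇒ K = - \frac{7}{2}.
General: T(n) = A·(3)^n - \frac{7}{2}.
Apply T(0) = 4: A - \frac{7}{2} = 4 ⇒ A = \frac{15}{2}.
So T(n) = \frac{15 \cdot 3^{n}}{2} - \frac{7}{2}.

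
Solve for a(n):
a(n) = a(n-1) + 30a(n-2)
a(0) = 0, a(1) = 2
Characteristic equation: x² - x - 30 = 0, which factors as (x - (6))(x - (-5)) = 0.
Roots r₁ = 6, r₂ = -5 (distinct).
General solution: a(n) = A·(6)^n + B·(-5)^n.
From a(0) = 0: A + B = 0.
From a(1) = 2: 6A - 5B = 2.
Solving: A = \frac{2}{11}, B = - \frac{2}{11}.
So a(n) = - \frac{2 \left(-5\right)^{n}}{11} + \frac{2 \cdot 6^{n}}{11}.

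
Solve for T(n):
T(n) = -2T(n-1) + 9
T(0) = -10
First-order linear non-homogeneous.
Homogeneous solution: T_h(n) = A·(-2)^n.
Try constant particular solution T_p = K: K = -2K + 9 ⇒ K = 3.
General: T(n) = A·(-2)^n + 3.
Apply T(0) = -10: A + 3 = -10 ⇒ A = -13.
So T(n) = 3 - 13 \left(-2\right)^{n}.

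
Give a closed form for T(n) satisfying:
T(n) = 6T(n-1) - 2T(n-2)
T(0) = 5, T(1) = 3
Characteristic equation: x² - 6x + 2 = 0.
Discriminant Δ = (6)² + 4·(-2) = 28.
Roots r₁,₂ = (6 ± √28)/2, so r₁ = \sqrt{7} + 3, r₂ = 3 - \sqrt{7}.
General solution: T(n) = A·r₁^n + B·r₂^n.
From the initial conditions, A + B = 5 and r₁A + r₂B = 3.
Since r₁ - r₂ = √28: A = (3 - (5)r₂)/√28 = \frac{5}{2} - \frac{6 \sqrt{7}}{7}, and B = 5 - A = \frac{6 \sqrt{7}}{7} + \frac{5}{2}.
So T(n) = \left(\frac{5}{2} - \frac{6 \sqrt{7}}{7}\right)\left(\sqrt{7} + 3\right)^n + \left(\frac{6 \sqrt{7}}{7} + \frac{5}{2}\right)\left(3 - \sqrt{7}\right)^n.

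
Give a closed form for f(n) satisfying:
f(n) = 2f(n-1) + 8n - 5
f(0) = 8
First-order linear with linear forcing.
Homogeneous solution: f_h(n) = A·(2)^n.
Try particular f_p(n) = pn + q. Substituting:
  pn + q = 2(p(n-1) + q) + 8n - 5.
Matching the n-coefficient: p = 2p + 8 ⇒ p = -8.
Matching constants: q = -2p + 2q - 5 ⇒ q = -11.
General: f(n) = A·(2)^n - 8 n - 11.
Apply f(0) = 8: A - 11 = 8 ⇒ A = 19.
So f(n) = 19 \cdot 2^{n} - 8 n - 11.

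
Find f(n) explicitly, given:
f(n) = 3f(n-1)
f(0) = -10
This is a homogeneous first-order recurrence with ratio 3.
By induction f(n) = f(0) · (3)^n = - 10 \cdot 3^{n}.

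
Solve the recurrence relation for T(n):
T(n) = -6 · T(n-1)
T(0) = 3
Pure geometric recurrence with ratio -6.
By induction T(n) = T(0) · (-6)^n = 3 \left(-6\right)^{n}.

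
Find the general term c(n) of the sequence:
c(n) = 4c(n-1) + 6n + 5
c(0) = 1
First-order linear with linear forcing.
Homogeneous solution: c_h(n) = A·(4)^n.
Try particular c_p(n) = pn + q. Substituting:
  pn + q = 4(p(n-1) + q) + 6n + 5.
Matching the n-coefficient: p = 4p + 6 ⇒ p = -2.
Matching constants: q = -4p + 4q + 5 ⇒ q = - \frac{13}{3}.
General: c(n) = A·(4)^n - 2 n - \frac{13}{3}.
Apply c(0) = 1: A - \frac{13}{3} = 1 ⇒ A = \frac{16}{3}.
So c(n) = \frac{16 \cdot 4^{n}}{3} - 2 n - \frac{13}{3}.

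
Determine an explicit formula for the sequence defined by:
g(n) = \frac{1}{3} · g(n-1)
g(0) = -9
Pure geometric recurrence with ratio \frac{1}{3}.
By induction g(n) = g(0) · (\frac{1}{3})^n = - 9 \cdot 3^{- n}.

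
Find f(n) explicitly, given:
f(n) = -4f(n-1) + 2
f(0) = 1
First-order linear non-homogeneous.
Homogeneous solution: f_h(n) = A·(-4)^n.
Try constant particular solution f_p = K: K = -4K + 2 ⇒ K = \frac{2}{5}.
General: f(n) = A·(-4)^n + \frac{2}{5}.
Apply f(0) = 1: A + \frac{2}{5} = 1 ⇒ A = \frac{3}{5}.
So f(n) = \frac{3 \left(-4\right)^{n}}{5} + \frac{2}{5}.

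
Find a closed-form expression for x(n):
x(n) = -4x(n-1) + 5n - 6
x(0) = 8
First-order linear with linear forcing.
Homogeneous solution: x_h(n) = A·(-4)^n.
Try particular x_p(n) = pn + q. Substituting:
  pn + q = -4(p(n-1) + q) + 5n - 6.
Matching the n-coefficient: p = -4p + 5 ⇒ p = 1.
Matching constants: q = 4p - 4q - 6 ⇒ q = - \frac{2}{5}.
General: x(n) = A·(-4)^n + n - \frac{2}{5}.
Apply x(0) = 8: A - \frac{2}{5} = 8 ⇒ A = \frac{42}{5}.
So x(n) = \frac{42 \left(-4\right)^{n}}{5} + n - \frac{2}{5}.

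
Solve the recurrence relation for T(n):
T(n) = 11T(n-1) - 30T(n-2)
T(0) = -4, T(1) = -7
Characteristic equation: x² - 11x + 30 = 0, which factors as (x - (5))(x - (6)) = 0.
Roots r₁ = 5, r₂ = 6 (distinct).
General solution: T(n) = A·(5)^n + B·(6)^n.
From T(0) = -4: A + B = -4.
From T(1) = -7: 5A + 6B = -7.
Solving: A = -17, B = 13.
So T(n) = - 17 \cdot 5^{n} + 13 \cdot 6^{n}.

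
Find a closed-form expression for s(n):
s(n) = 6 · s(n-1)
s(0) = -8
Pure geometric recurrence with ratio 6.
By induction s(n) = s(0) · (6)^n = - 8 \cdot 6^{n}.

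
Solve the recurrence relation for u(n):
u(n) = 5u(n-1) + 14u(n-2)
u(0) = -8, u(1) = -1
Characteristic equation: x² - 5x - 14 = 0, which factors as (x - (-2))(x - (7)) = 0.
Roots r₁ = -2, r₂ = 7 (distinct).
General solution: u(n) = A·(-2)^n + B·(7)^n.
From u(0) = -8: A + B = -8.
From u(1) = -1: -2A + 7B = -1.
Solving: A = - \frac{55}{9}, B = - \frac{17}{9}.
So u(n) = - \frac{55 \left(-2\right)^{n}}{9} - \frac{17 \cdot 7^{n}}{9}.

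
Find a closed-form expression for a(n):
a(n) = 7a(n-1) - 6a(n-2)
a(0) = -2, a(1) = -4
Characteristic equation: x² - 7x + 6 = 0, which factors as (x - (6))(x - (1)) = 0.
Roots r₁ = 6, r₂ = 1 (distinct).
General solution: a(n) = A·(6)^n + B·(1)^n.
From a(0) = -2: A + B = -2.
From a(1) = -4: 6A + B = -4.
Solving: A = - \frac{2}{5}, B = - \frac{8}{5}.
So a(n) = - \frac{2 \cdot 6^{n}}{5} - \frac{8}{5}.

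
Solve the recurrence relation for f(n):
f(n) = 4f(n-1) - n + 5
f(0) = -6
First-order linear with linear forcing.
Homogeneous solution: f_h(n) = A·(4)^n.
Try particular f_p(n) = pn + q. Substituting:
  pn + q = 4(p(n-1) + q) - n + 5.
Matching the n-coefficient: p = 4p - 1 ⇒ p = \frac{1}{3}.
Matching constants: q = -4p + 4q + 5 ⇒ q = - \frac{11}{9}.
General: f(n) = A·(4)^n + \frac{n}{3} - \frac{11}{9}.
Apply f(0) = -6: A - \frac{11}{9} = -6 ⇒ A = - \frac{43}{9}.
So f(n) = - \frac{43 \cdot 4^{n}}{9} + \frac{n}{3} - \frac{11}{9}.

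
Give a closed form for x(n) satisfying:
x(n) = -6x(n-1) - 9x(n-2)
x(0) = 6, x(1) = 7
Characteristic equation: x² + 6x + 9 = 0, which is (x - (-3))².
Repeated root r = -3.
General solution: x(n) = (A + Bn)·(-3)^n.
From x(0) = 6: A = 6.
From x(1) = 7: (A + B)·(-3) = 7 ⇒ B = - \frac{25}{3}.
So x(n) = \left(6 - \frac{25 n}{3}\right) \cdot (-3)^n.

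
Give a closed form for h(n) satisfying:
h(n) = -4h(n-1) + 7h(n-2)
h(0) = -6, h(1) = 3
Characteristic equation: x² + 4x - 7 = 0.
Discriminant Δ = (-4)² + 4·(7) = 44.
Roots r₁,₂ = (-4 ± √44)/2, so r₁ = -2 + \sqrt{11}, r₂ = - \sqrt{11} - 2.
General solution: h(n) = A·r₁^n + B·r₂^n.
From the initial conditions, A + B = -6 and r₁A + r₂B = 3.
Since r₁ - r₂ = √44: A = (3 - (-6)r₂)/√44 = -3 - \frac{9 \sqrt{11}}{22}, and B = -6 - A = -3 + \frac{9 \sqrt{11}}{22}.
So h(n) = \left(-3 - \frac{9 \sqrt{11}}{22}\right)\left(-2 + \sqrt{11}\right)^n + \left(-3 + \frac{9 \sqrt{11}}{22}\right)\left(- \sqrt{11} - 2\right)^n.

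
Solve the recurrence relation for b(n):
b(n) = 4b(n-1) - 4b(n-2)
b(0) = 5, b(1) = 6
Characteristic equation: x² - 4x + 4 = 0, which is (x - (2))².
Repeated root r = 2.
General solution: b(n) = (A + Bn)·(2)^n.
From b(0) = 5: A = 5.
From b(1) = 6: (A + B)·(2) = 6 ⇒ B = -2.
So b(n) = \left(5 - 2 n\right) \cdot (2)^n.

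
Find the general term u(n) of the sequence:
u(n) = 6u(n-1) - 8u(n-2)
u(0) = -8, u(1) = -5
Characteristic equation: x² - 6x + 8 = 0, which factors as (x - (2))(x - (4)) = 0.
Roots r₁ = 2, r₂ = 4 (distinct).
General solution: u(n) = A·(2)^n + B·(4)^n.
From u(0) = -8: A + B = -8.
From u(1) = -5: 2A + 4B = -5.
Solving: A = - \frac{27}{2}, B = \frac{11}{2}.
So u(n) = - \frac{27 \cdot 2^{n}}{2} + \frac{11 \cdot 4^{n}}{2}.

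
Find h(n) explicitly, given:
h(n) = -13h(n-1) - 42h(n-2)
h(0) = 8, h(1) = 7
Characteristic equation: x² + 13x + 42 = 0, which factors as (x - (-7))(x - (-6)) = 0.
Roots r₁ = -7, r₂ = -6 (distinct).
General solution: h(n) = A·(-7)^n + B·(-6)^n.
From h(0) = 8: A + B = 8.
From h(1) = 7: -7A - 6B = 7.
Solving: A = -55, B = 63.
So h(n) = 63 \left(-6\right)^{n} - 55 \left(-7\right)^{n}.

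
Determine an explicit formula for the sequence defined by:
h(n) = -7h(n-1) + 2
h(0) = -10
First-order linear non-homogeneous.
Homogeneous solution: h_h(n) = A·(-7)^n.
Try constant particular solution h_p = K: K = -7K + 2 ⇒ K = \frac{1}{4}.
General: h(n) = A·(-7)^n + \frac{1}{4}.
Apply h(0) = -10: A + \frac{1}{4} = -10 ⇒ A = - \frac{41}{4}.
So h(n) = \frac{1}{4} - \frac{41 \left(-7\right)^{n}}{4}.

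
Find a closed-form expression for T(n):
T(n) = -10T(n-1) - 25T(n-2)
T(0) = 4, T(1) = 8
Characteristic equation: x² + 10x + 25 = 0, which is (x - (-5))².
Repeated root r = -5.
General solution: T(n) = (A + Bn)·(-5)^n.
From T(0) = 4: A = 4.
From T(1) = 8: (A + B)·(-5) = 8 ⇒ B = - \frac{28}{5}.
So T(n) = \left(4 - \frac{28 n}{5}\right) \cdot (-5)^n.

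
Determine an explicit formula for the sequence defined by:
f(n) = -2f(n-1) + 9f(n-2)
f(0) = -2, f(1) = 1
Characteristic equation: x² + 2x - 9 = 0.
Discriminant Δ = (-2)² + 4·(9) = 40.
Roots r₁,₂ = (-2 ± √40)/2, so r₁ = -1 + \sqrt{10}, r₂ = - \sqrt{10} - 1.
General solution: f(n) = A·r₁^n + B·r₂^n.
From the initial conditions, A + B = -2 and r₁A + r₂B = 1.
Since r₁ - r₂ = √40: A = (1 - (-2)r₂)/√40 = -1 - \frac{\sqrt{10}}{20}, and B = -2 - A = -1 + \frac{\sqrt{10}}{20}.
So f(n) = \left(-1 - \frac{\sqrt{10}}{20}\right)\left(-1 + \sqrt{10}\right)^n + \left(-1 + \frac{\sqrt{10}}{20}\right)\left(- \sqrt{10} - 1\right)^n.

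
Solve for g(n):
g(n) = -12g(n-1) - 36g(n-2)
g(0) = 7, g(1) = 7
Characteristic equation: x² + 12x + 36 = 0, which is (x - (-6))².
Repeated root r = -6.
General solution: g(n) = (A + Bn)·(-6)^n.
From g(0) = 7: A = 7.
From g(1) = 7: (A + B)·(-6) = 7 ⇒ B = - \frac{49}{6}.
So g(n) = \left(7 - \frac{49 n}{6}\right) \cdot (-6)^n.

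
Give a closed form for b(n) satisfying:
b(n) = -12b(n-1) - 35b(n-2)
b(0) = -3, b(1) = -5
Characteristic equation: x² + 12x + 35 = 0, which factors as (x - (-5))(x - (-7)) = 0.
Roots r₁ = -5, r₂ = -7 (distinct).
General solution: b(n) = A·(-5)^n + B·(-7)^n.
From b(0) = -3: A + B = -3.
From b(1) = -5: -5A - 7B = -5.
Solving: A = -13, B = 10.
So b(n) = - 13 \left(-5\right)^{n} + 10 \left(-7\right)^{n}.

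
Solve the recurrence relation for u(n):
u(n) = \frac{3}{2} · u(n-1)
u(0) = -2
Pure geometric recurrence with ratio \frac{3}{2}.
By induction u(n) = u(0) · (\frac{3}{2})^n = - 2 \left(\frac{3}{2}\right)^{n}.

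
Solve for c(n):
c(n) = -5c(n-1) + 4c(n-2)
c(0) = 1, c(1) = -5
Characteristic equation: x² + 5x - 4 = 0.
Discriminant Δ = (-5)² + 4·(4) = 41.
Roots r₁,₂ = (-5 ± √41)/2, so r₁ = - \frac{5}{2} + \frac{\sqrt{41}}{2}, r₂ = - \frac{\sqrt{41}}{2} - \frac{5}{2}.
General solution: c(n) = A·r₁^n + B·r₂^n.
From the initial conditions, A + B = 1 and r₁A + r₂B = -5.
Since r₁ - r₂ = √41: A = (-5 - (1)r₂)/√41 = \frac{1}{2} - \frac{5 \sqrt{41}}{82}, and B = 1 - A = \frac{5 \sqrt{41}}{82} + \frac{1}{2}.
So c(n) = \left(\frac{1}{2} - \frac{5 \sqrt{41}}{82}\right)\left(- \frac{5}{2} + \frac{\sqrt{41}}{2}\right)^n + \left(\frac{5 \sqrt{41}}{82} + \frac{1}{2}\right)\left(- \frac{\sqrt{41}}{2} - \frac{5}{2}\right)^n.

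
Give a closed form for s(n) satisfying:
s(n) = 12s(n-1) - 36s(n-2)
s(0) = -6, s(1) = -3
Characteristic equation: x² - 12x + 36 = 0, which is (x - (6))².
Repeated root r = 6.
General solution: s(n) = (A + Bn)·(6)^n.
From s(0) = -6: A = -6.
From s(1) = -3: (A + B)·(6) = -3 ⇒ B = \frac{11}{2}.
So s(n) = \left(\frac{11 n}{2} - 6\right) \cdot (6)^n.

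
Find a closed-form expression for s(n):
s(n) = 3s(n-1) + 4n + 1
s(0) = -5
First-order linear with linear forcing.
Homogeneous solution: s_h(n) = A·(3)^n.
Try particular s_p(n) = pn + q. Substituting:
  pn + q = 3(p(n-1) + q) + 4n + 1.
Matching the n-coefficient: p = 3p + 4 ⇒ p = -2.
Matching constants: q = -3p + 3q + 1 ⇒ q = - \frac{7}{2}.
General: s(n) = A·(3)^n - 2 n - \frac{7}{2}.
Apply s(0) = -5: A - \frac{7}{2} = -5 ⇒ A = - \frac{3}{2}.
So s(n) = - \frac{3 \cdot 3^{n}}{2} - 2 n - \frac{7}{2}.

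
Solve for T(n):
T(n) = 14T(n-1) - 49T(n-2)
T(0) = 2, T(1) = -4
Characteristic equation: x² - 14x + 49 = 0, which is (x - (7))².
Repeated root r = 7.
General solution: T(n) = (A + Bn)·(7)^n.
From T(0) = 2: A = 2.
From T(1) = -4: (A + B)·(7) = -4 ⇒ B = - \frac{18}{7}.
So T(n) = \left(2 - \frac{18 n}{7}\right) \cdot (7)^n.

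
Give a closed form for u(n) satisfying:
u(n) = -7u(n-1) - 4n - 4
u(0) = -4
First-order linear with linear forcing.
Homogeneous solution: u_h(n) = A·(-7)^n.
Try particular u_p(n) = pn + q. Substituting:
  pn + q = -7(p(n-1) + q) - 4n - 4.
Matching the n-coefficient: p = -7p - 4 ⇒ p = - \frac{1}{2}.
Matching constants: q = 7p - 7q - 4 ⇒ q = - \frac{15}{16}.
General: u(n) = A·(-7)^n - \frac{n}{2} - \frac{15}{16}.
Apply u(0) = -4: A - \frac{15}{16} = -4 ⇒ A = - \frac{49}{16}.
So u(n) = - \frac{49 \left(-7\right)^{n}}{16} - \frac{n}{2} - \frac{15}{16}.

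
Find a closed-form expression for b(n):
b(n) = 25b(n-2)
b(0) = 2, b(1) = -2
Characteristic equation: x² - 25 = 0, which factors as (x - (5))(x - (-5)) = 0.
Roots r₁ = 5, r₂ = -5 (distinct).
General solution: b(n) = A·(5)^n + B·(-5)^n.
From b(0) = 2: A + B = 2.
From b(1) = -2: 5A - 5B = -2.
Solving: A = \frac{4}{5}, B = \frac{6}{5}.
So b(n) = \frac{6 \left(-5\right)^{n}}{5} + \frac{4 \cdot 5^{n}}{5}.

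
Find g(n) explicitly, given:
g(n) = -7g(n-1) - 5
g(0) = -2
First-order linear non-homogeneous.
Homogeneous solution: g_h(n) = A·(-7)^n.
Try constant particular solution g_p = K: K = -7K - 5 ⇒ K = - \frac{5}{8}.
General: g(n) = A·(-7)^n - \frac{5}{8}.
Apply g(0) = -2: A - \frac{5}{8} = -2 ⇒ A = - \frac{11}{8}.
So g(n) = - \frac{11 \left(-7\right)^{n}}{8} - \frac{5}{8}.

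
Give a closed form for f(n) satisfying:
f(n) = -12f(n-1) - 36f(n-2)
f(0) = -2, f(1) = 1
Characteristic equation: x² + 12x + 36 = 0, which is (x - (-6))².
Repeated root r = -6.
General solution: f(n) = (A + Bn)·(-6)^n.
From f(0) = -2: A = -2.
From f(1) = 1: (A + B)·(-6) = 1 ⇒ B = \frac{11}{6}.
So f(n) = \left(\frac{11 n}{6} - 2\right) \cdot (-6)^n.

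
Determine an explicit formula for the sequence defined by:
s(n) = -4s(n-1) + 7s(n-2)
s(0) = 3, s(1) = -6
Characteristic equation: x² + 4x - 7 = 0.
Discriminant Δ = (-4)² + 4·(7) = 44.
Roots r₁,₂ = (-4 ± √44)/2, so r₁ = -2 + \sqrt{11}, r₂ = - \sqrt{11} - 2.
General solution: s(n) = A·r₁^n + B·r₂^n.
From the initial conditions, A + B = 3 and r₁A + r₂B = -6.
Since r₁ - r₂ = √44: A = (-6 - (3)r₂)/√44 = \frac{3}{2}, and B = 3 - A = \frac{3}{2}.
So s(n) = \left(\frac{3}{2}\right)\left(-2 + \sqrt{11}\right)^n + \left(\frac{3}{2}\right)\left(- \sqrt{11} - 2\right)^n.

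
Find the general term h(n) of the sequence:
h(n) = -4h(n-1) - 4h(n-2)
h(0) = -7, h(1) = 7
Characteristic equation: x² + 4x + 4 = 0, which is (x - (-2))².
Repeated root r = -2.
General solution: h(n) = (A + Bn)·(-2)^n.
From h(0) = -7: A = -7.
From h(1) = 7: (A + B)·(-2) = 7 ⇒ B = \frac{7}{2}.
So h(n) = \left(\frac{7 n}{2} - 7\right) \cdot (-2)^n.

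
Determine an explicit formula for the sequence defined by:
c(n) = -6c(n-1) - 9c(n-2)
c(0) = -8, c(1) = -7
Characteristic equation: x² + 6x + 9 = 0, which is (x - (-3))².
Repeated root r = -3.
General solution: c(n) = (A + Bn)·(-3)^n.
From c(0) = -8: A = -8.
From c(1) = -7: (A + B)·(-3) = -7 ⇒ B = \frac{31}{3}.
So c(n) = \left(\frac{31 n}{3} - 8\right) \cdot (-3)^n.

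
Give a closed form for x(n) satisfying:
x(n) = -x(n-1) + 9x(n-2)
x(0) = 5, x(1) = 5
Characteristic equation: x² + x - 9 = 0.
Discriminant Δ = (-1)² + 4·(9) = 37.
Roots r₁,₂ = (-1 ± √37)/2, so r₁ = - \frac{1}{2} + \frac{\sqrt{37}}{2}, r₂ = - \frac{\sqrt{37}}{2} - \frac{1}{2}.
General solution: x(n) = A·r₁^n + B·r₂^n.
From the initial conditions, A + B = 5 and r₁A + r₂B = 5.
Since r₁ - r₂ = √37: A = (5 - (5)r₂)/√37 = \frac{15 \sqrt{37}}{74} + \frac{5}{2}, and B = 5 - A = \frac{5}{2} - \frac{15 \sqrt{37}}{74}.
So x(n) = \left(\frac{15 \sqrt{37}}{74} + \frac{5}{2}\right)\left(- \frac{1}{2} + \frac{\sqrt{37}}{2}\right)^n + \left(\frac{5}{2} - \frac{15 \sqrt{37}}{74}\right)\left(- \frac{\sqrt{37}}{2} - \frac{1}{2}\right)^n.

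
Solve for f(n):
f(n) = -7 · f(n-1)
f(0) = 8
Pure geometric recurrence with ratio -7.
By induction f(n) = f(0) · (-7)^n = 8 \left(-7\right)^{n}.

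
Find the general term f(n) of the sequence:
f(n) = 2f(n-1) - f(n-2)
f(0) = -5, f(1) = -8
Characteristic equation: x² - 2x + 1 = 0, which is (x - (1))².
Repeated root r = 1.
General solution: f(n) = (A + Bn)·(1)^n.
From f(0) = -5: A = -5.
From f(1) = -8: (A + B)·(1) = -8 ⇒ B = -3.
So f(n) = \left(- 3 n - 5\right) \cdot (1)^n.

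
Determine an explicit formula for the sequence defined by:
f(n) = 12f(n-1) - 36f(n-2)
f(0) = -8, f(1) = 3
Characteristic equation: x² - 12x + 36 = 0, which is (x - (6))².
Repeated root r = 6.
General solution: f(n) = (A + Bn)·(6)^n.
From f(0) = -8: A = -8.
From f(1) = 3: (A + B)·(6) = 3 ⇒ B = \frac{17}{2}.
So f(n) = \left(\frac{17 n}{2} - 8\right) \cdot (6)^n.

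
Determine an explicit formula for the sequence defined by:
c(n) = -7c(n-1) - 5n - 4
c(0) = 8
First-order linear with linear forcing.
Homogeneous solution: c_h(n) = A·(-7)^n.
Try particular c_p(n) = pn + q. Substituting:
  pn + q = -7(p(n-1) + q) - 5n - 4.
Matching the n-coefficient: p = -7p - 5 ⇒ p = - \frac{5}{8}.
Matching constants: q = 7p - 7q - 4 ⇒ q = - \frac{67}{64}.
General: c(n) = A·(-7)^n - \frac{5 n}{8} - \frac{67}{64}.
Apply c(0) = 8: A - \frac{67}{64} = 8 ⇒ A = \frac{579}{64}.
So c(n) = \frac{579 \left(-7\right)^{n}}{64} - \frac{5 n}{8} - \frac{67}{64}.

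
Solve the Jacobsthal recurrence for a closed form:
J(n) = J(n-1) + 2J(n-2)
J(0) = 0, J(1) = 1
This is the Jacobsthal sequence.
Characteristic equation: x² - x - 2 = 0; roots r₁ = 2, r₂ = -1.
General: J(n) = A·r₁^n + B·r₂^n. Solving with J(0)=0, J(1)=1 gives A = \frac{1}{3}, B = - \frac{1}{3}.
So J(n) = - \frac{\left(-1\right)^{n}}{3} + \frac{2^{n}}{3}.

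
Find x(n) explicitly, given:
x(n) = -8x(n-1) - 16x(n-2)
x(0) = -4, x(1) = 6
Characteristic equation: x² + 8x + 16 = 0, which is (x - (-4))².
Repeated root r = -4.
General solution: x(n) = (A + Bn)·(-4)^n.
From x(0) = -4: A = -4.
From x(1) = 6: (A + B)·(-4) = 6 ⇒ B = \frac{5}{2}.
So x(n) = \left(\frac{5 n}{2} - 4\right) \cdot (-4)^n.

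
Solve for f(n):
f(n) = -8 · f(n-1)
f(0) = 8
Pure geometric recurrence with ratio -8.
By induction f(n) = f(0) · (-8)^n = 8 \left(-8\right)^{n}.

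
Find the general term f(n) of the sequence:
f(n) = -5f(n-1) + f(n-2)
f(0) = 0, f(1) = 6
Characteristic equation: x² + 5x - 1 = 0.
Discriminant Δ = (-5)² + 4·(1) = 29.
Roots r₁,₂ = (-5 ± √29)/2, so r₁ = - \frac{5}{2} + \frac{\sqrt{29}}{2}, r₂ = - \frac{\sqrt{29}}{2} - \frac{5}{2}.
General solution: f(n) = A·r₁^n + B·r₂^n.
From the initial conditions, A + B = 0 and r₁A + r₂B = 6.
Since r₁ - r₂ = √29: A = (6 - (0)r₂)/√29 = \frac{6 \sqrt{29}}{29}, and B = 0 - A = - \frac{6 \sqrt{29}}{29}.
So f(n) = \left(\frac{6 \sqrt{29}}{29}\right)\left(- \frac{5}{2} + \frac{\sqrt{29}}{2}\right)^n + \left(- \frac{6 \sqrt{29}}{29}\right)\left(- \frac{\sqrt{29}}{2} - \frac{5}{2}\right)^n.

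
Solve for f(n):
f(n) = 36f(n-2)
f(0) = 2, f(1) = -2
Characteristic equation: x² - 36 = 0, which factors as (x - (-6))(x - (6)) = 0.
Roots r₁ = -6, r₂ = 6 (distinct).
General solution: f(n) = A·(-6)^n + B·(6)^n.
From f(0) = 2: A + B = 2.
From f(1) = -2: -6A + 6B = -2.
Solving: A = \frac{7}{6}, B = \frac{5}{6}.
So f(n) = \frac{7 \left(-6\right)^{n}}{6} + \frac{5 \cdot 6^{n}}{6}.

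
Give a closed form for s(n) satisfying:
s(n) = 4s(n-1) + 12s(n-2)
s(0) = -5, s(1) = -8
Characteristic equation: x² - 4x - 12 = 0, which factors as (x - (-2))(x - (6)) = 0.
Roots r₁ = -2, r₂ = 6 (distinct).
General solution: s(n) = A·(-2)^n + B·(6)^n.
From s(0) = -5: A + B = -5.
From s(1) = -8: -2A + 6B = -8.
Solving: A = - \frac{11}{4}, B = - \frac{9}{4}.
So s(n) = - \frac{11 \left(-2\right)^{n}}{4} - \frac{9 \cdot 6^{n}}{4}.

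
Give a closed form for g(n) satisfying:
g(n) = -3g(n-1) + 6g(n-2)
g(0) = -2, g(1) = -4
Characteristic equation: x² + 3x - 6 = 0.
Discriminant Δ = (-3)² + 4·(6) = 33.
Roots r₁,₂ = (-3 ± √33)/2, so r₁ = - \frac{3}{2} + \frac{\sqrt{33}}{2}, r₂ = - \frac{\sqrt{33}}{2} - \frac{3}{2}.
General solution: g(n) = A·r₁^n + B·r₂^n.
From the initial conditions, A + B = -2 and r₁A + r₂B = -4.
Since r₁ - r₂ = √33: A = (-4 - (-2)r₂)/√33 = - \frac{7 \sqrt{33}}{33} - 1, and B = -2 - A = -1 + \frac{7 \sqrt{33}}{33}.
So g(n) = \left(- \frac{7 \sqrt{33}}{33} - 1\right)\left(- \frac{3}{2} + \frac{\sqrt{33}}{2}\right)^n + \left(-1 + \frac{7 \sqrt{33}}{33}\right)\left(- \frac{\sqrt{33}}{2} - \frac{3}{2}\right)^n.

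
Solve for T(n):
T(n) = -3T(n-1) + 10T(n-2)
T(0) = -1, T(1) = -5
Characteristic equation: x² + 3x - 10 = 0, which factors as (x - (2))(x - (-5)) = 0.
Roots r₁ = 2, r₂ = -5 (distinct).
General solution: T(n) = A·(2)^n + B·(-5)^n.
From T(0) = -1: A + B = -1.
From T(1) = -5: 2A - 5B = -5.
Solving: A = - \frac{10}{7}, B = \frac{3}{7}.
So T(n) = \frac{3 \left(-5\right)^{n}}{7} - \frac{10 \cdot 2^{n}}{7}.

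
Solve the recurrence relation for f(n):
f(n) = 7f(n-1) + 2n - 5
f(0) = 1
First-order linear with linear forcing.
Homogeneous solution: f_h(n) = A·(7)^n.
Try particular f_p(n) = pn + q. Substituting:
  pn + q = 7(p(n-1) + q) + 2n - 5.
Matching the n-coefficient: p = 7p + 2 ⇒ p = - \frac{1}{3}.
Matching constants: q = -7p + 7q - 5 ⇒ q = \frac{4}{9}.
General: f(n) = A·(7)^n - \frac{n}{3} + \frac{4}{9}.
Apply f(0) = 1: A + \frac{4}{9} = 1 ⇒ A = \frac{5}{9}.
So f(n) = \frac{5 \cdot 7^{n}}{9} - \frac{n}{3} + \frac{4}{9}.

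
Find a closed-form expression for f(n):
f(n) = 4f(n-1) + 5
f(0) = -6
First-order linear non-homogeneous.
Homogeneous solution: f_h(n) = A·(4)^n.
Try constant particular solution f_p = K: K = 4K + 5 ⇒ K = - \frac{5}{3}.
General: f(n) = A·(4)^n - \frac{5}{3}.
Apply f(0) = -6: A - \frac{5}{3} = -6 ⇒ A = - \frac{13}{3}.
So f(n) = - \frac{13 \cdot 4^{n}}{3} - \frac{5}{3}.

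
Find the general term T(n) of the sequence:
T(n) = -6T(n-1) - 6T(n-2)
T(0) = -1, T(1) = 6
Characteristic equation: x² + 6x + 6 = 0.
Discriminant Δ = (-6)² + 4·(-6) = 12.
Roots r₁,₂ = (-6 ± √12)/2, so r₁ = -3 + \sqrt{3}, r₂ = -3 - \sqrt{3}.
General solution: T(n) = A·r₁^n + B·r₂^n.
From the initial conditions, A + B = -1 and r₁A + r₂B = 6.
Since r₁ - r₂ = √12: A = (6 - (-1)r₂)/√12 = - \frac{1}{2} + \frac{\sqrt{3}}{2}, and B = -1 - A = - \frac{\sqrt{3}}{2} - \frac{1}{2}.
So T(n) = \left(- \frac{1}{2} + \frac{\sqrt{3}}{2}\right)\left(-3 + \sqrt{3}\right)^n + \left(- \frac{\sqrt{3}}{2} - \frac{1}{2}\right)\left(-3 - \sqrt{3}\right)^n.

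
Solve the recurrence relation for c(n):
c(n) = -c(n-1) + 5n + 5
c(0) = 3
First-order linear with linear forcing.
Homogeneous solution: c_h(n) = A·(-1)^n.
Try particular c_p(n) = pn + q. Substituting:
  pn + q = -(p(n-1) + q) + 5n + 5.
Matching the n-coefficient: p = -p + 5 ⇒ p = \frac{5}{2}.
Matching constants: q = p - q + 5 ⇒ q = \frac{15}{4}.
General: c(n) = A·(-1)^n + \frac{5 n}{2} + \frac{15}{4}.
Apply c(0) = 3: A + \frac{15}{4} = 3 ⇒ A = - \frac{3}{4}.
So c(n) = - \frac{3 \left(-1\right)^{n}}{4} + \frac{5 n}{2} + \frac{15}{4}.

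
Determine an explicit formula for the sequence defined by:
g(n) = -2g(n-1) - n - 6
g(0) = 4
First-order linear with linear forcing.
Homogeneous solution: g_h(n) = A·(-2)^n.
Try particular g_p(n) = pn + q. Substituting:
  pn + q = -2(p(n-1) + q) - n - 6.
Matching the n-coefficient: p = -2p - 1 ⇒ p = - \frac{1}{3}.
Matching constants: q = 2p - 2q - 6 ⇒ q = - \frac{20}{9}.
General: g(n) = A·(-2)^n - \frac{n}{3} - \frac{20}{9}.
Apply g(0) = 4: A - \frac{20}{9} = 4 ⇒ A = \frac{56}{9}.
So g(n) = \frac{56 \left(-2\right)^{n}}{9} - \frac{n}{3} - \frac{20}{9}.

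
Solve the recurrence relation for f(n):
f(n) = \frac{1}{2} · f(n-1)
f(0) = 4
Pure geometric recurrence with ratio \frac{1}{2}.
By induction f(n) = f(0) · (\frac{1}{2})^n = 4 \cdot 2^{- n}.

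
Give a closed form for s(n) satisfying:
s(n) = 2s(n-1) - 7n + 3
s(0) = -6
First-order linear with linear forcing.
Homogeneous solution: s_h(n) = A·(2)^n.
Try particular s_p(n) = pn + q. Substituting:
  pn + q = 2(p(n-1) + q) - 7n + 3.
Matching the n-coefficient: p = 2p - 7 ⇒ p = 7.
Matching constants: q = -2p + 2q + 3 ⇒ q = 11.
General: s(n) = A·(2)^n + 7 n + 11.
Apply s(0) = -6: A + 11 = -6 ⇒ A = -17.
So s(n) = - 17 \cdot 2^{n} + 7 n + 11.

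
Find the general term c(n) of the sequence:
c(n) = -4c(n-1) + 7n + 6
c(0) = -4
First-order linear with linear forcing.
Homogeneous solution: c_h(n) = A·(-4)^n.
Try particular c_p(n) = pn + q. Substituting:
  pn + q = -4(p(n-1) + q) + 7n + 6.
Matching the n-coefficient: p = -4p + 7 ⇒ p = \frac{7}{5}.
Matching constants: q = 4p - 4q + 6 ⇒ q = \frac{58}{25}.
General: c(n) = A·(-4)^n + \frac{7 n}{5} + \frac{58}{25}.
Apply c(0) = -4: A + \frac{58}{25} = -4 ⇒ A = - \frac{158}{25}.
So c(n) = - \frac{158 \left(-4\right)^{n}}{25} + \frac{7 n}{5} + \frac{58}{25}.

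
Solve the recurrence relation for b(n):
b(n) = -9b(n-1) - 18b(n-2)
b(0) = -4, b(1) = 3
Characteristic equation: x² + 9x + 18 = 0, which factors as (x - (-6))(x - (-3)) = 0.
Roots r₁ = -6, r₂ = -3 (distinct).
General solution: b(n) = A·(-6)^n + B·(-3)^n.
From b(0) = -4: A + B = -4.
From b(1) = 3: -6A - 3B = 3.
Solving: A = 3, B = -7.
So b(n) = - 7 \left(-3\right)^{n} + 3 \left(-6\right)^{n}.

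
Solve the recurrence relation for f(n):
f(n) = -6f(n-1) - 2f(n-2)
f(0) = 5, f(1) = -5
Characteristic equation: x² + 6x + 2 = 0.
Discriminant Δ = (-6)² + 4·(-2) = 28.
Roots r₁,₂ = (-6 ± √28)/2, so r₁ = -3 + \sqrt{7}, r₂ = -3 - \sqrt{7}.
General solution: f(n) = A·r₁^n + B·r₂^n.
From the initial conditions, A + B = 5 and r₁A + r₂B = -5.
Since r₁ - r₂ = √28: A = (-5 - (5)r₂)/√28 = \frac{5 \sqrt{7}}{7} + \frac{5}{2}, and B = 5 - A = \frac{5}{2} - \frac{5 \sqrt{7}}{7}.
So f(n) = \left(\frac{5 \sqrt{7}}{7} + \frac{5}{2}\right)\left(-3 + \sqrt{7}\right)^n + \left(\frac{5}{2} - \frac{5 \sqrt{7}}{7}\right)\left(-3 - \sqrt{7}\right)^n.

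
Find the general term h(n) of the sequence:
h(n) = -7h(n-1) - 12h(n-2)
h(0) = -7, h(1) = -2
Characteristic equation: x² + 7x + 12 = 0, which factors as (x - (-4))(x - (-3)) = 0.
Roots r₁ = -4, r₂ = -3 (distinct).
General solution: h(n) = A·(-4)^n + B·(-3)^n.
From h(0) = -7: A + B = -7.
From h(1) = -2: -4A - 3B = -2.
Solving: A = 23, B = -30.
So h(n) = - 30 \left(-3\right)^{n} + 23 \left(-4\right)^{n}.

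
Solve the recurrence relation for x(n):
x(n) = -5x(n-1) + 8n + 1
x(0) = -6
First-order linear with linear forcing.
Homogeneous solution: x_h(n) = A·(-5)^n.
Try particular x_p(n) = pn + q. Substituting:
  pn + q = -5(p(n-1) + q) + 8n + 1.
Matching the n-coefficient: p = -5p + 8 ⇒ p = \frac{4}{3}.
Matching constants: q = 5p - 5q + 1 ⇒ q = \frac{23}{18}.
General: x(n) = A·(-5)^n + \frac{4 n}{3} + \frac{23}{18}.
Apply x(0) = -6: A + \frac{23}{18} = -6 ⇒ A = - \frac{131}{18}.
So x(n) = - \frac{131 \left(-5\right)^{n}}{18} + \frac{4 n}{3} + \frac{23}{18}.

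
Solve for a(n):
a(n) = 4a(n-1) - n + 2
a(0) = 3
First-order linear with linear forcing.
Homogeneous solution: a_h(n) = A·(4)^n.
Try particular a_p(n) = pn + q. Substituting:
  pn + q = 4(p(n-1) + q) - n + 2.
Matching the n-coefficient: p = 4p - 1 ⇒ p = \frac{1}{3}.
Matching constants: q = -4p + 4q + 2 ⇒ q = - \frac{2}{9}.
General: a(n) = A·(4)^n + \frac{n}{3} - \frac{2}{9}.
Apply a(0) = 3: A - \frac{2}{9} = 3 ⇒ A = \frac{29}{9}.
So a(n) = \frac{29 \cdot 4^{n}}{9} + \frac{n}{3} - \frac{2}{9}.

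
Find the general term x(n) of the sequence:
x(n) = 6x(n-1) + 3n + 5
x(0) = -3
First-order linear with linear forcing.
Homogeneous solution: x_h(n) = A·(6)^n.
Try particular x_p(n) = pn + q. Substituting:
  pn + q = 6(p(n-1) + q) + 3n + 5.
Matching the n-coefficient: p = 6p + 3 ⇒ p = - \frac{3}{5}.
Matching constants: q = -6p + 6q + 5 ⇒ q = - \frac{43}{25}.
General: x(n) = A·(6)^n - \frac{3 n}{5} - \frac{43}{25}.
Apply x(0) = -3: A - \frac{43}{25} = -3 ⇒ A = - \frac{32}{25}.
So x(n) = - \frac{32 \cdot 6^{n}}{25} - \frac{3 n}{5} - \frac{43}{25}.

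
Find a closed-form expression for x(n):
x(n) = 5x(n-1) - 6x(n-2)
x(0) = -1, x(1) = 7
Characteristic equation: x² - 5x + 6 = 0, which factors as (x - (3))(x - (2)) = 0.
Roots r₁ = 3, r₂ = 2 (distinct).
General solution: x(n) = A·(3)^n + B·(2)^n.
From x(0) = -1: A + B = -1.
From x(1) = 7: 3A + 2B = 7.
Solving: A = 9, B = -10.
So x(n) = - 10 \cdot 2^{n} + 9 \cdot 3^{n}.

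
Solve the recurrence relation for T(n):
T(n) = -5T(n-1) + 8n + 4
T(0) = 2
First-order linear with linear forcing.
Homogeneous solution: T_h(n) = A·(-5)^n.
Try particular T_p(n) = pn + q. Substituting:
  pn + q = -5(p(n-1) + q) + 8n + 4.
Matching the n-coefficient: p = -5p + 8 ⇒ p = \frac{4}{3}.
Matching constants: q = 5p - 5q + 4 ⇒ q = \frac{16}{9}.
General: T(n) = A·(-5)^n + \frac{4 n}{3} + \frac{16}{9}.
Apply T(0) = 2: A + \frac{16}{9} = 2 ⇒ A = \frac{2}{9}.
So T(n) = \frac{2 \left(-5\right)^{n}}{9} + \frac{4 n}{3} + \frac{16}{9}.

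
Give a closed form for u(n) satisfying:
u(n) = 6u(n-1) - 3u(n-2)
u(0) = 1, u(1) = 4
Characteristic equation: x² - 6x + 3 = 0.
Discriminant Δ = (6)² + 4·(-3) = 24.
Roots r₁,₂ = (6 ± √24)/2, so r₁ = \sqrt{6} + 3, r₂ = 3 - \sqrt{6}.
General solution: u(n) = A·r₁^n + B·r₂^n.
From the initial conditions, A + B = 1 and r₁A + r₂B = 4.
Since r₁ - r₂ = √24: A = (4 - (1)r₂)/√24 = \frac{\sqrt{6}}{12} + \frac{1}{2}, and B = 1 - A = \frac{1}{2} - \frac{\sqrt{6}}{12}.
So u(n) = \left(\frac{\sqrt{6}}{12} + \frac{1}{2}\right)\left(\sqrt{6} + 3\right)^n + \left(\frac{1}{2} - \frac{\sqrt{6}}{12}\right)\left(3 - \sqrt{6}\right)^n.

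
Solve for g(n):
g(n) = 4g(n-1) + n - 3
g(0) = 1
First-order linear with linear forcing.
Homogeneous solution: g_h(n) = A·(4)^n.
Try particular g_p(n) = pn + q. Substituting:
  pn + q = 4(p(n-1) + q) + n - 3.
Matching the n-coefficient: p = 4p + 1 ⇒ p = - \frac{1}{3}.
Matching constants: q = -4p + 4q - 3 ⇒ q = \frac{5}{9}.
General: g(n) = A·(4)^n - \frac{n}{3} + \frac{5}{9}.
Apply g(0) = 1: A + \frac{5}{9} = 1 ⇒ A = \frac{4}{9}.
So g(n) = \frac{4 \cdot 4^{n}}{9} - \frac{n}{3} + \frac{5}{9}.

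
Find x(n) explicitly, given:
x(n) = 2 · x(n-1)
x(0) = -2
Pure geometric recurrence with ratio 2.
By induction x(n) = x(0) · (2)^n = - 2 \cdot 2^{n}.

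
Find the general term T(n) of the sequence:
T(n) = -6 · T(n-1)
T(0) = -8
Pure geometric recurrence with ratio -6.
By induction T(n) = T(0) · (-6)^n = - 8 \left(-6\right)^{n}.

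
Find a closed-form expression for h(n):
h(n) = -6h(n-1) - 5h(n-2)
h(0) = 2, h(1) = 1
Characteristic equation: x² + 6x + 5 = 0, which factors as (x - (-1))(x - (-5)) = 0.
Roots r₁ = -1, r₂ = -5 (distinct).
General solution: h(n) = A·(-1)^n + B·(-5)^n.
From h(0) = 2: A + B = 2.
From h(1) = 1: -A - 5B = 1.
Solving: A = \frac{11}{4}, B = - \frac{3}{4}.
So h(n) = \frac{11 \left(-1\right)^{n}}{4} - \frac{3 \left(-5\right)^{n}}{4}.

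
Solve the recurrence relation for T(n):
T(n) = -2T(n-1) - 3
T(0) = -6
First-order linear non-homogeneous.
Homogeneous solution: T_h(n) = A·(-2)^n.
Try constant particular solution T_p = K: K = -2K - 3 ⇒ K = -1.
General: T(n) = A·(-2)^n - 1.
Apply T(0) = -6: A - 1 = -6 ⇒ A = -5.
So T(n) = - 5 \left(-2\right)^{n} - 1.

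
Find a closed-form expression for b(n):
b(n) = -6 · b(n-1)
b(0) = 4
Pure geometric recurrence with ratio -6.
By induction b(n) = b(0) · (-6)^n = 4 \left(-6\right)^{n}.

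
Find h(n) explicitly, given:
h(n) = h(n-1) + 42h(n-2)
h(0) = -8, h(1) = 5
Characteristic equation: x² - x - 42 = 0, which factors as (x - (-6))(x - (7)) = 0.
Roots r₁ = -6, r₂ = 7 (distinct).
General solution: h(n) = A·(-6)^n + B·(7)^n.
From h(0) = -8: A + B = -8.
From h(1) = 5: -6A + 7B = 5.
Solving: A = - \frac{61}{13}, B = - \frac{43}{13}.
So h(n) = - \frac{61 \left(-6\right)^{n}}{13} - \frac{43 \cdot 7^{n}}{13}.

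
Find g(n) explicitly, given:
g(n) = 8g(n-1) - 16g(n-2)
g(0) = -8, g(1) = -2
Characteristic equation: x² - 8x + 16 = 0, which is (x - (4))².
Repeated root r = 4.
General solution: g(n) = (A + Bn)·(4)^n.
From g(0) = -8: A = -8.
From g(1) = -2: (A + B)·(4) = -2 ⇒ B = \frac{15}{2}.
So g(n) = \left(\frac{15 n}{2} - 8\right) \cdot (4)^n.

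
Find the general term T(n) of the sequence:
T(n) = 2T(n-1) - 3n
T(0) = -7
First-order linear with linear forcing.
Homogeneous solution: T_h(n) = A·(2)^n.
Try particular T_p(n) = pn + q. Substituting:
  pn + q = 2(p(n-1) + q) - 3n.
Matching the n-coefficient: p = 2p - 3 ⇒ p = 3.
Matching constants: q = -2p + 2q ⇒ q = 6.
General: T(n) = A·(2)^n + 3 n + 6.
Apply T(0) = -7: A + 6 = -7 ⇒ A = -13.
So T(n) = - 13 \cdot 2^{n} + 3 n + 6.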